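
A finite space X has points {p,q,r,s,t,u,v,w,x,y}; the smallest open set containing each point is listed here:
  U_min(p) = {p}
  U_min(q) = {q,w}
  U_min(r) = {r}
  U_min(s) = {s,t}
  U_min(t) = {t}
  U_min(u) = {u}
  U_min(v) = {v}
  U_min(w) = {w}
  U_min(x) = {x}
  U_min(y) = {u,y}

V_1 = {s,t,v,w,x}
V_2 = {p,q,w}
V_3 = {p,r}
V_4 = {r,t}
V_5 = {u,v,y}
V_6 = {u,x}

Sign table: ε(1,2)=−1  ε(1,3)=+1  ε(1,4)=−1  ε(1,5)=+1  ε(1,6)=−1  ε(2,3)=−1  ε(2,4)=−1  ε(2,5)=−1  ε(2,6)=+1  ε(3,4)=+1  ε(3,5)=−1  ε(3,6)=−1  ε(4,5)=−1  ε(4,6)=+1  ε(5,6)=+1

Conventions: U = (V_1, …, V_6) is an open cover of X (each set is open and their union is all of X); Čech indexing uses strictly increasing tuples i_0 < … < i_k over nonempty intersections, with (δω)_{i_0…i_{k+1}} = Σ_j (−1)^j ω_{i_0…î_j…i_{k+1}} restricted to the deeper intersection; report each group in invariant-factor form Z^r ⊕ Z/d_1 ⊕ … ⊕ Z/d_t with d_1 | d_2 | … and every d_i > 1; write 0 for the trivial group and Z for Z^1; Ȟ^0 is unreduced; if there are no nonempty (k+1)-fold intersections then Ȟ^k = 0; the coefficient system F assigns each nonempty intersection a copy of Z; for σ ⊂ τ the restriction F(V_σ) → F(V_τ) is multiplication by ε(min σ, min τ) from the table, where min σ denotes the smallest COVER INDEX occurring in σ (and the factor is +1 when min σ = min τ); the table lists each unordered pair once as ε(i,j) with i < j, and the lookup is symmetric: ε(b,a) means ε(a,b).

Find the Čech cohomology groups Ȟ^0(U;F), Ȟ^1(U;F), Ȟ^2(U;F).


nerve simplices:
  V12={w} V14={t} V15={v} V16={x} V23={p} V34={r} V56={u}
C dims 6,7; δ0: rk 6, SNF 1^5·2
degree 0: 6−6−0 = 0 → Ȟ^0 ≅ 0
degree 1: 7−0−6 = 1 plus torsion [2] → Ȟ^1 ≅ Z ⊕ Z/2
degree 2: 0−0−0 = 0 → Ȟ^2 ≅ 0

Ȟ^0 ≅ 0, Ȟ^1 ≅ Z ⊕ Z/2, Ȟ^2 ≅ 0


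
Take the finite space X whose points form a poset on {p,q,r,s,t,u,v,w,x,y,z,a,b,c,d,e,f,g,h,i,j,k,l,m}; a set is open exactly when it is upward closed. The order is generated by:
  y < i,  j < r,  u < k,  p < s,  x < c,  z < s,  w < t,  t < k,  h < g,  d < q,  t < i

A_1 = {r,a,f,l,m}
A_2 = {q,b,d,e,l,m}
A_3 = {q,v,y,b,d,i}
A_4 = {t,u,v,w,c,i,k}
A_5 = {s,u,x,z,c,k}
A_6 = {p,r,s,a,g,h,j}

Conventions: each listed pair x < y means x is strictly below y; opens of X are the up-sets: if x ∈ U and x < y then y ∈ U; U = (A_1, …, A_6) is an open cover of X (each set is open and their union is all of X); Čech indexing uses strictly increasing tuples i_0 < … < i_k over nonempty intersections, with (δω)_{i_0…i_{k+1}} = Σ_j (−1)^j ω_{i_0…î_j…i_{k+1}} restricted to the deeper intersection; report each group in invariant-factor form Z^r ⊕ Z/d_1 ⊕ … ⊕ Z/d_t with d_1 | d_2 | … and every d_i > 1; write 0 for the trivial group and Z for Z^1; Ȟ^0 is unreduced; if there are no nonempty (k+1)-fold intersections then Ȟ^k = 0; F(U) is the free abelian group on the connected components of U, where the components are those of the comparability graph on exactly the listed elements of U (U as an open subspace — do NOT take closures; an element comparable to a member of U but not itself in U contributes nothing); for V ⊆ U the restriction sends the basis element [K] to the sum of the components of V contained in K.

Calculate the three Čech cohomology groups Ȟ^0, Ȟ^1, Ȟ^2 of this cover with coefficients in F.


nerve simplices:
  A12={l,m} A16={r,a} A23={q,b,d} A34={v,i} A45={u,c,k} A56={s}
components per intersection:
  A1: {r} {a} {f} {l} {m}
  A2: {q,d} {b} {e} {l} {m}
  A3: {q,d} {v} {y,i} {b}
  A4: {t,u,w,i,k} {v} {c}
  A5: {s,z} {u,k} {x,c}
  A6: {p,s} {r,j} {a} {g,h}
  A12: {l} {m}
  A16: {r} {a}
  A23: {q,d} {b}
  A34: {v} {i}
  A45: {u,k} {c}
  A56: {s}
C dims 24,11; δ0: rk 11, SNF 1^11
degree 0: 24−11−0 = 13 → Ȟ^0 ≅ Z^13
degree 1: 11−0−11 = 0 → Ȟ^1 ≅ 0
degree 2: 0−0−0 = 0 → Ȟ^2 ≅ 0

Ȟ^0 ≅ Z^13; Ȟ^1 ≅ 0; Ȟ^2 ≅ 0


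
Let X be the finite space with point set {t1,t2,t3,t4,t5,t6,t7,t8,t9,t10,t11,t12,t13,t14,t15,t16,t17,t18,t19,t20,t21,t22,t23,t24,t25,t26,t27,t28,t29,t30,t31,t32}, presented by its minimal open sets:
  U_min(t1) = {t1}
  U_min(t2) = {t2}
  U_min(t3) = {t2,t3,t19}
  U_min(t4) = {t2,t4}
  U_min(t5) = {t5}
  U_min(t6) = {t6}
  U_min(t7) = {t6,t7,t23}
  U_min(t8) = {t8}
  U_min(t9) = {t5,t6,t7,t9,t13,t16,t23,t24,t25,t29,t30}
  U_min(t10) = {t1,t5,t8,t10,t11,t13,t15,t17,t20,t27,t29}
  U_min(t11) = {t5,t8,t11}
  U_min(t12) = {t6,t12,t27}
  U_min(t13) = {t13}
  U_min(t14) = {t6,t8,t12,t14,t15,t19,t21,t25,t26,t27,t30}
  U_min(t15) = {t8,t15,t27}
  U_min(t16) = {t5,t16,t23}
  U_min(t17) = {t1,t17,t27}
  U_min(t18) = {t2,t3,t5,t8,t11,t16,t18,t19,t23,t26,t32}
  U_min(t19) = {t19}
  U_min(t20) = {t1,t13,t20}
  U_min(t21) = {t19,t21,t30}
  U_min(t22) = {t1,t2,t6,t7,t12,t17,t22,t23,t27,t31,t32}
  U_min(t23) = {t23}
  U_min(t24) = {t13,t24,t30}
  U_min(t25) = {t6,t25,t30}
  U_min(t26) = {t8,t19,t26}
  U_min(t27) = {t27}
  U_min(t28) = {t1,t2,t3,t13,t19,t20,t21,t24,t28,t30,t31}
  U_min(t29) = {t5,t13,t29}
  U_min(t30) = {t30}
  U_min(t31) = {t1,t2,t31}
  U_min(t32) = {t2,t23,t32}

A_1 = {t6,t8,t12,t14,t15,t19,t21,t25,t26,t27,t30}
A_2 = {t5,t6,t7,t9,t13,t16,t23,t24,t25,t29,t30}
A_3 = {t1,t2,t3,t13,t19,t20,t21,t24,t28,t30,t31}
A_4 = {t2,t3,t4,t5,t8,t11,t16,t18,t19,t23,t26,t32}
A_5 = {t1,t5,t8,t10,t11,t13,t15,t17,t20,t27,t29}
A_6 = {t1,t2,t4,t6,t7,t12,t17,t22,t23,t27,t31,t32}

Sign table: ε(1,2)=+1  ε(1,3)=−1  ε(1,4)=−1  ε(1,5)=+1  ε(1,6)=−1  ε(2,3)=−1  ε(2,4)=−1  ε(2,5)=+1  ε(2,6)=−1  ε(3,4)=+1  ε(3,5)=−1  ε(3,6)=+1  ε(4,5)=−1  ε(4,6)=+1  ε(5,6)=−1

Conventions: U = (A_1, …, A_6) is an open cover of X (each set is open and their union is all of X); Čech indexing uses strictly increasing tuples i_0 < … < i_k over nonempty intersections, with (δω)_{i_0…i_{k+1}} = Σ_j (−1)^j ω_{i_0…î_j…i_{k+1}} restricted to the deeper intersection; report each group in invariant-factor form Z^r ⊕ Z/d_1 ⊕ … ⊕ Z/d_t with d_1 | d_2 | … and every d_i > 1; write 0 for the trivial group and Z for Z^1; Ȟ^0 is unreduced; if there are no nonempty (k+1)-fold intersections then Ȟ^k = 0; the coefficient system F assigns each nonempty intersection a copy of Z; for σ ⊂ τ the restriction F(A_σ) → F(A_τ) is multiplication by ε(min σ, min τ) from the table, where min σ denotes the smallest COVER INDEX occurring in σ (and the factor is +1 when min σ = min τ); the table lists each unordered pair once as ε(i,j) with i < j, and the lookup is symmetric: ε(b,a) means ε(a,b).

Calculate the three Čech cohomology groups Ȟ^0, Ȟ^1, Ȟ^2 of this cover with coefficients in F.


Ȟ^0 ≅ Z,  Ȟ^1 ≅ 0,  Ȟ^2 ≅ Z/2

cover nerve:
  A12={t6,t25,t30} A13={t19,t21,t30} A14={t8,t19,t26} A15={t8,t15,t27} A16={t6,t12,t27} A23={t13,t24,t30} A24={t5,t16,t23} A25={t5,t13,t29} A26={t6,t7,t23} A34={t2,t3,t19} A35={t1,t13,t20} A36={t1,t2,t31} A45={t5,t8,t11} A46={t2,t4,t23,t32} A56={t1,t17,t27}
  A123={t30} A126={t6} A134={t19} A145={t8} A156={t27} A235={t13} A245={t5} A246={t23} A346={t2} A356={t1}
C dims 6,15,10; δ0: rk 5, SNF 1^5; δ1: rk 10, SNF 1^9·2
Ȟ^0: (6−5)−0=1 ⇒ Z
Ȟ^1: (15−10)−5=0 ⇒ 0
Ȟ^2: (10−0)−10=0 plus torsion [2] ⇒ Z/2


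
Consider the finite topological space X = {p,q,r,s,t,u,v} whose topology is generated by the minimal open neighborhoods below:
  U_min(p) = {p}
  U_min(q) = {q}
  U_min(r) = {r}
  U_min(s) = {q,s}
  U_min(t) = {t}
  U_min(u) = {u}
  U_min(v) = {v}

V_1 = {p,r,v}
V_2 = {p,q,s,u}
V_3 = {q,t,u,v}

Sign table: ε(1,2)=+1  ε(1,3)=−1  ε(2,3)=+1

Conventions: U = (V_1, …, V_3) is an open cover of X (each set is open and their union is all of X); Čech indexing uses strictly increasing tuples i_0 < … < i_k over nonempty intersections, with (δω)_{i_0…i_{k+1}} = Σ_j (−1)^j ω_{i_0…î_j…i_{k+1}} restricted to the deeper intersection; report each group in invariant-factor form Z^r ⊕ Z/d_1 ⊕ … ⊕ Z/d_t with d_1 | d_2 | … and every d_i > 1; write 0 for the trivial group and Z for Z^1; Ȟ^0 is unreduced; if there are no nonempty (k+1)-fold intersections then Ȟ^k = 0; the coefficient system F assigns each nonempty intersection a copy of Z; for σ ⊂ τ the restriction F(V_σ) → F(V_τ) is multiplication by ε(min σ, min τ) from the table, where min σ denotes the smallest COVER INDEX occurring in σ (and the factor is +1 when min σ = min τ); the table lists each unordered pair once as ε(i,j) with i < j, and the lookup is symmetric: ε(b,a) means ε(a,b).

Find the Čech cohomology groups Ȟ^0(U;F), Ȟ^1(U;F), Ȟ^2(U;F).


Ȟ^0 = 0,  Ȟ^1 = Z/2,  Ȟ^2 = 0

nonempty intersections:
  V12={p} V13={v} V23={q,u}
C dims 3,3; δ0: rk 3, SNF 1^2·2
Ȟ^0: (3−3)−0=0 ⇒ 0
Ȟ^1: (3−0)−3=0 plus torsion [2] ⇒ Z/2
Ȟ^2: (0−0)−0=0 ⇒ 0


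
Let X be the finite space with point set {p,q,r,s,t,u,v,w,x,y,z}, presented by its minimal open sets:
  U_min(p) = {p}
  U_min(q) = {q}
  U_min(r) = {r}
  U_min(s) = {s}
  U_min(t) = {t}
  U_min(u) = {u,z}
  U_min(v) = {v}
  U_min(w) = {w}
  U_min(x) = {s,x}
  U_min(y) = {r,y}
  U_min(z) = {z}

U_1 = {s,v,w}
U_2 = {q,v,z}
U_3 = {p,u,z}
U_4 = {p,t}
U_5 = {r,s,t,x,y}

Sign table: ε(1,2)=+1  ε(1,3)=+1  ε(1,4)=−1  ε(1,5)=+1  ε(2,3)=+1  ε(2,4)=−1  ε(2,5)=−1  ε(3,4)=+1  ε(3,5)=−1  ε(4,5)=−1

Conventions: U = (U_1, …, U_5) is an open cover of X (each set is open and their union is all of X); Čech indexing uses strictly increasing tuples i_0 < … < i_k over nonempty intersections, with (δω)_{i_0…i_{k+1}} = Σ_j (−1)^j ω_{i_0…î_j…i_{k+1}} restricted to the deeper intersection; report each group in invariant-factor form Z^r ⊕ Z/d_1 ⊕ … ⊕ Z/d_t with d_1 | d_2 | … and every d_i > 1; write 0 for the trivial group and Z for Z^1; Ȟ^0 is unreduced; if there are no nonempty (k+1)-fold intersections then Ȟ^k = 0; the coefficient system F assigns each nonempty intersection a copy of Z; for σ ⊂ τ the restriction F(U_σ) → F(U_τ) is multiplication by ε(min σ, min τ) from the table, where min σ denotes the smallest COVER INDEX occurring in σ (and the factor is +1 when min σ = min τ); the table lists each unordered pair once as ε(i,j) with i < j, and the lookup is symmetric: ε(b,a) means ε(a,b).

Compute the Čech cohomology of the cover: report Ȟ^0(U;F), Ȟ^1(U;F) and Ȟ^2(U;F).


Ȟ^0(U;F) ≅ 0, Ȟ^1(U;F) ≅ Z/2, Ȟ^2(U;F) ≅ 0

nonempty overlaps:
  U12={v} U15={s} U23={z} U34={p} U45={t}
C dims 5,5; δ0: rk 5, SNF 1^4·2
degree 0: 5−5−0 = 0 → Ȟ^0 ≅ 0
degree 1: 5−0−5 = 0 plus torsion [2] → Ȟ^1 ≅ Z/2
degree 2: 0−0−0 = 0 → Ȟ^2 ≅ 0


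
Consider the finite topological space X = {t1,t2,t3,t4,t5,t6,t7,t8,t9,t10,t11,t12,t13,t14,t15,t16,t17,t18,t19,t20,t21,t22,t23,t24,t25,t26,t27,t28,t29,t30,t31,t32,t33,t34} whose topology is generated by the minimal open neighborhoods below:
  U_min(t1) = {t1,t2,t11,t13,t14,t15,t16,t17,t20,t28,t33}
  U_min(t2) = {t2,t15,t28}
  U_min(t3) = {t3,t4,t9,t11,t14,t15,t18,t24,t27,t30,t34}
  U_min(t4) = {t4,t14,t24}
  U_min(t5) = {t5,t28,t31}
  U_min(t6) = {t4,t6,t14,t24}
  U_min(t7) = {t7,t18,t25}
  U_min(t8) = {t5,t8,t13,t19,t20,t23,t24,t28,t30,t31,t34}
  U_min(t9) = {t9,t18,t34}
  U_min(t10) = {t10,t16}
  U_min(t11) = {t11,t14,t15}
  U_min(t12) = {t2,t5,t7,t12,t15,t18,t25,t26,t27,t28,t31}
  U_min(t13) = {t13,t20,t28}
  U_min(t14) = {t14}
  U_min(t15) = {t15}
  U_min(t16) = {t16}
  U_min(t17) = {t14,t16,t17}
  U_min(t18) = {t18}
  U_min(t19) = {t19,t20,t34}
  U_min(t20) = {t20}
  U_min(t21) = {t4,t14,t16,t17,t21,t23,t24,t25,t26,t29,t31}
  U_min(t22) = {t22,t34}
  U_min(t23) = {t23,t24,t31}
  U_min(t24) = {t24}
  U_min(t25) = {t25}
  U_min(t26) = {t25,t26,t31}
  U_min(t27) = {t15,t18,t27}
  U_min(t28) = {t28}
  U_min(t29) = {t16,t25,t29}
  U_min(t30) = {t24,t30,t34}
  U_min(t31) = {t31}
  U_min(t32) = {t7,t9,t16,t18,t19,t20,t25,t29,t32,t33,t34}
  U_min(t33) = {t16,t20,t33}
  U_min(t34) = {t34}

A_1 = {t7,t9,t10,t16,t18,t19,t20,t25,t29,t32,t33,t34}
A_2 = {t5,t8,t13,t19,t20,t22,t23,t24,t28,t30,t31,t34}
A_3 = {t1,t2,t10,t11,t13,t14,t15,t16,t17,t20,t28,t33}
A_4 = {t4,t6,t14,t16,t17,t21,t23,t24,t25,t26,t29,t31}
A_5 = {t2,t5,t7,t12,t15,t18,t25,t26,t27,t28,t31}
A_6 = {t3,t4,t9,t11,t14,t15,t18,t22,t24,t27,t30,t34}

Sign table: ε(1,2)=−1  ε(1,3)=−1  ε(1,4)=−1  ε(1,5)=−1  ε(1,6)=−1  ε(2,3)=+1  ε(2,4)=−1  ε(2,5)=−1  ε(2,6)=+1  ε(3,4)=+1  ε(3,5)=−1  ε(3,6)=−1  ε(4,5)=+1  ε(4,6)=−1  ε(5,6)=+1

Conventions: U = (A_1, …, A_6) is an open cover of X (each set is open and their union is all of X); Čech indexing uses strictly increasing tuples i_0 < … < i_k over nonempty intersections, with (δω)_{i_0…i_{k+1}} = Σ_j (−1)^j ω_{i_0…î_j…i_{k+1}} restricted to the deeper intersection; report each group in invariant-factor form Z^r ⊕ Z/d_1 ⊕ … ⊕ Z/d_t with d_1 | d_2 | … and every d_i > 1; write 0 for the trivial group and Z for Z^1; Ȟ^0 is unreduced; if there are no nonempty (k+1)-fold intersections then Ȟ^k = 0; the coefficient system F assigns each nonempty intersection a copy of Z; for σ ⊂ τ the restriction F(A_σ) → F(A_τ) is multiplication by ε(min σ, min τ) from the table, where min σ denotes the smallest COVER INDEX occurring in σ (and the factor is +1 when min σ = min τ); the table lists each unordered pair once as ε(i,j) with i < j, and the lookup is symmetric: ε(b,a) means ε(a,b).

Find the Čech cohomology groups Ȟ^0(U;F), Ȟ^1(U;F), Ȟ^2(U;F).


Ȟ^0 = 0,  Ȟ^1 = Z/2,  Ȟ^2 = Z

nerve of the cover:
  A12={t19,t20,t34} A13={t10,t16,t20,t33} A14={t16,t25,t29} A15={t7,t18,t25} A16={t9,t18,t34} A23={t13,t20,t28} A24={t23,t24,t31} A25={t5,t28,t31} A26={t22,t24,t30,t34} A34={t14,t16,t17} A35={t2,t15,t28} A36={t11,t14,t15} A45={t25,t26,t31} A46={t4,t14,t24} A56={t15,t18,t27}
  A123={t20} A126={t34} A134={t16} A145={t25} A156={t18} A235={t28} A245={t31} A246={t24} A346={t14} A356={t15}
C dims 6,15,10; δ0: rk 6, SNF 1^5·2; δ1: rk 9, SNF 1^9
Ȟ^0 = (6 − 6) − 0 = 0, so Ȟ^0 ≅ 0
Ȟ^1 = (15 − 9) − 6 = 0 plus torsion [2], so Ȟ^1 ≅ Z/2
Ȟ^2 = (10 − 0) − 9 = 1, so Ȟ^2 ≅ Z


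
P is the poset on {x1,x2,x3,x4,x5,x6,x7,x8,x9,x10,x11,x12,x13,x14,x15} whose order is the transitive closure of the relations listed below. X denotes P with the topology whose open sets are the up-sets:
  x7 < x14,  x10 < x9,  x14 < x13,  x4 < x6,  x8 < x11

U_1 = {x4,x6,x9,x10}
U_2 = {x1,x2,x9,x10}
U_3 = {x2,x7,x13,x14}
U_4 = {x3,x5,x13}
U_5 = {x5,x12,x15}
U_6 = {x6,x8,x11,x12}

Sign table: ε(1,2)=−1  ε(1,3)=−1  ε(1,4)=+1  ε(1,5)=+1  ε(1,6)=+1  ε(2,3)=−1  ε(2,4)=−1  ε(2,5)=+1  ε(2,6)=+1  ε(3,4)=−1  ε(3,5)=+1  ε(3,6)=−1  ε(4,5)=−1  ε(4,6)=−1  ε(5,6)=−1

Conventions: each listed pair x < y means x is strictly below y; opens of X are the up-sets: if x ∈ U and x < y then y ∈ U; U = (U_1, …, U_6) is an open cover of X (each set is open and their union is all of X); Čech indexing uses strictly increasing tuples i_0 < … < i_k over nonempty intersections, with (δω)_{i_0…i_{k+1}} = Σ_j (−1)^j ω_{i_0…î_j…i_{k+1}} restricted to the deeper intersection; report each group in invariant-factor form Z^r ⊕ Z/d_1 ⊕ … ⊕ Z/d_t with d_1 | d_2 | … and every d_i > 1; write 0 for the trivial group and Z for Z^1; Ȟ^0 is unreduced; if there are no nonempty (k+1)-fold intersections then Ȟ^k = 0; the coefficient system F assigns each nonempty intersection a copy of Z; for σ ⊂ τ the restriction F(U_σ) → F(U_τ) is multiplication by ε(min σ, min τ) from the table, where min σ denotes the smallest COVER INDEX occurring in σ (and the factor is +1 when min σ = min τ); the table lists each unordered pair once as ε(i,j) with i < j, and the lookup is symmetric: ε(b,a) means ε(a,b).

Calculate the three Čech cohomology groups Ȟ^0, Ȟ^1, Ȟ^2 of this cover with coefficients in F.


Ȟ^0(U;F) ≅ 0; Ȟ^1(U;F) ≅ Z/2; Ȟ^2(U;F) ≅ 0

intersection data:
  U12={x9,x10} U16={x6} U23={x2} U34={x13} U45={x5} U56={x12}
C dims 6,6; δ0: rk 6, SNF 1^5·2
Ȟ^0 = (6 − 6) − 0 = 0, so Ȟ^0 ≅ 0
Ȟ^1 = (6 − 0) − 6 = 0 plus torsion [2], so Ȟ^1 ≅ Z/2
Ȟ^2 = (0 − 0) − 0 = 0, so Ȟ^2 ≅ 0


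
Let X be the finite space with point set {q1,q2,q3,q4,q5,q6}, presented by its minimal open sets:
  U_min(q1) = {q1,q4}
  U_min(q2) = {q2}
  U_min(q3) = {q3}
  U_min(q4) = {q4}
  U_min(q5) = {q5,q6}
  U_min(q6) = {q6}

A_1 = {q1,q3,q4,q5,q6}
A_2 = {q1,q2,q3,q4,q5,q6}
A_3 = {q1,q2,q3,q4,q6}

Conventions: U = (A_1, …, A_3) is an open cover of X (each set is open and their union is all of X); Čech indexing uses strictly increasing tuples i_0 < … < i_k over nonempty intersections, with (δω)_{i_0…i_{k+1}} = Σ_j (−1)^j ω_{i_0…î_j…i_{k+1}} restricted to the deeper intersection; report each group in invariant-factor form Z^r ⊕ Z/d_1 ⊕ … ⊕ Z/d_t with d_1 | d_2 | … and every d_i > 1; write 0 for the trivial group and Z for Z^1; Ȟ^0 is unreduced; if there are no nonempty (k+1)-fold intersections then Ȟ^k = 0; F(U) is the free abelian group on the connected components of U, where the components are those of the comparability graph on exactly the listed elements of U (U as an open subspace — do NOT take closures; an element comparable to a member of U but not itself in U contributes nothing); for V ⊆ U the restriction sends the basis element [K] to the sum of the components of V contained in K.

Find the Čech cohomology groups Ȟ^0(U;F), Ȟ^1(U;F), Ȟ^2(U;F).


nerve of the cover:
  A12={q1,q3,q4,q5,q6} A13={q1,q3,q4,q6} A23={q1,q2,q3,q4,q6}
  A123={q1,q3,q4,q6}
components per intersection:
  A1: {q1,q4} {q3} {q5,q6}
  A2: {q1,q4} {q2} {q3} {q5,q6}
  A3: {q1,q4} {q2} {q3} {q6}
  A12: {q1,q4} {q3} {q5,q6}
  A13: {q1,q4} {q3} {q6}
  A23: {q1,q4} {q2} {q3} {q6}
  A123: {q1,q4} {q3} {q6}
C dims 11,10,3; δ0: rk 7, SNF 1^7; δ1: rk 3, SNF 1^3
Ȟ^0 = (11 − 7) − 0 = 4, so Ȟ^0 ≅ Z^4
Ȟ^1 = (10 − 3) − 7 = 0, so Ȟ^1 ≅ 0
Ȟ^2 = (3 − 0) − 3 = 0, so Ȟ^2 ≅ 0

Ȟ^0 = Z^4, Ȟ^1 = 0, Ȟ^2 = 0


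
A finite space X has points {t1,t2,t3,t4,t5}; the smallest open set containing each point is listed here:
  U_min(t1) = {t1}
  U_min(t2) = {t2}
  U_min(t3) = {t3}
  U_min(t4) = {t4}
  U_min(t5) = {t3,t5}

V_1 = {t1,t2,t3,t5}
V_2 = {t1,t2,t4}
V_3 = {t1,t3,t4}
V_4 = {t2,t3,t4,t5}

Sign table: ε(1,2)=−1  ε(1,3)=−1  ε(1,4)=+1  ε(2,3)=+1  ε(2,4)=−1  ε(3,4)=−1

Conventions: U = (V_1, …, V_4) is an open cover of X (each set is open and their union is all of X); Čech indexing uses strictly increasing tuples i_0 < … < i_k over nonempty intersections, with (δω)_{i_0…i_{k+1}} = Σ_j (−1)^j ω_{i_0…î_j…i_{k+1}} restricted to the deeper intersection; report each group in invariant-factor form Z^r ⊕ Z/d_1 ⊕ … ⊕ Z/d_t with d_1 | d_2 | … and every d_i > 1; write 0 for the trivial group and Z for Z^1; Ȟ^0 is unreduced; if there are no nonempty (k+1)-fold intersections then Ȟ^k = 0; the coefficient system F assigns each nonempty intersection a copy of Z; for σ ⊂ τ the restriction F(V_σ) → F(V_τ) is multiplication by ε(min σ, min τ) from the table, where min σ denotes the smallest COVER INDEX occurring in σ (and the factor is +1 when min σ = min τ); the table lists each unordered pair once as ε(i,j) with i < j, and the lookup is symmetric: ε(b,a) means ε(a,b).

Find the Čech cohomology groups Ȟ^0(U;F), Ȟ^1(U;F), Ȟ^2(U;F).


cover nerve:
  V12={t1,t2} V13={t1,t3} V14={t2,t3,t5} V23={t1,t4} V24={t2,t4} V34={t3,t4}
  V123={t1} V124={t2} V134={t3} V234={t4}
C dims 4,6,4; δ0: rk 3, SNF 1^3; δ1: rk 3, SNF 1^3
Ȟ^0: (4−3)−0=1 ⇒ Z
Ȟ^1: (6−3)−3=0 ⇒ 0
Ȟ^2: (4−0)−3=1 ⇒ Z

Ȟ^0(U;F) ≅ Z, Ȟ^1(U;F) ≅ 0, Ȟ^2(U;F) ≅ Z


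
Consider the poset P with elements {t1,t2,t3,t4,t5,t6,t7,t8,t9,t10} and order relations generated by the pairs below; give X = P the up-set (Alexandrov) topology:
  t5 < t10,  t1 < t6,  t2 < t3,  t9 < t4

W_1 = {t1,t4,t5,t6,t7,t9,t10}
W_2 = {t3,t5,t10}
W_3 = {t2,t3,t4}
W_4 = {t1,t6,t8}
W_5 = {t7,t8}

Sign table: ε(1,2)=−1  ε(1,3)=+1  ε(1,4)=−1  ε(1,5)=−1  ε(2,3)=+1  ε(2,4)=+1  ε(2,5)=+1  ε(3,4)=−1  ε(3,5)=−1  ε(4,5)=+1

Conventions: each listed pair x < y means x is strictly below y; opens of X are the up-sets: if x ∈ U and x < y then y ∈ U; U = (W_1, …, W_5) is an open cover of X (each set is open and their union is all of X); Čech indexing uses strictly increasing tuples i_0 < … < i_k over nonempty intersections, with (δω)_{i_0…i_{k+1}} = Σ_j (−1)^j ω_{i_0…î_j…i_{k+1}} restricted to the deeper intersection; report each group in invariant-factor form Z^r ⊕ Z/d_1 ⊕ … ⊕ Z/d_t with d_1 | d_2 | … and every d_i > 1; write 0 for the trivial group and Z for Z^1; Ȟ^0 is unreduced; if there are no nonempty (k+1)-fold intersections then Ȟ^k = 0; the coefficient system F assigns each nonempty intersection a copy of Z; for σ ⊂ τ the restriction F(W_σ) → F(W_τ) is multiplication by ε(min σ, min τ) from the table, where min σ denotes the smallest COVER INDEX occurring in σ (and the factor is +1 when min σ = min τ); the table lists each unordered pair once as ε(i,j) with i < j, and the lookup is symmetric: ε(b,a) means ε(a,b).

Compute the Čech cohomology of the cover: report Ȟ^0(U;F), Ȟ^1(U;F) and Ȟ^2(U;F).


Ȟ^0 ≅ 0, Ȟ^1 ≅ Z ⊕ Z/2, Ȟ^2 ≅ 0

cover nerve:
  W12={t5,t10} W13={t4} W14={t1,t6} W15={t7} W23={t3} W45={t8}
C dims 5,6; δ0: rk 5, SNF 1^4·2
Ȟ^0: (5−5)−0=0 ⇒ 0
Ȟ^1: (6−0)−5=1 plus torsion [2] ⇒ Z ⊕ Z/2
Ȟ^2: (0−0)−0=0 ⇒ 0


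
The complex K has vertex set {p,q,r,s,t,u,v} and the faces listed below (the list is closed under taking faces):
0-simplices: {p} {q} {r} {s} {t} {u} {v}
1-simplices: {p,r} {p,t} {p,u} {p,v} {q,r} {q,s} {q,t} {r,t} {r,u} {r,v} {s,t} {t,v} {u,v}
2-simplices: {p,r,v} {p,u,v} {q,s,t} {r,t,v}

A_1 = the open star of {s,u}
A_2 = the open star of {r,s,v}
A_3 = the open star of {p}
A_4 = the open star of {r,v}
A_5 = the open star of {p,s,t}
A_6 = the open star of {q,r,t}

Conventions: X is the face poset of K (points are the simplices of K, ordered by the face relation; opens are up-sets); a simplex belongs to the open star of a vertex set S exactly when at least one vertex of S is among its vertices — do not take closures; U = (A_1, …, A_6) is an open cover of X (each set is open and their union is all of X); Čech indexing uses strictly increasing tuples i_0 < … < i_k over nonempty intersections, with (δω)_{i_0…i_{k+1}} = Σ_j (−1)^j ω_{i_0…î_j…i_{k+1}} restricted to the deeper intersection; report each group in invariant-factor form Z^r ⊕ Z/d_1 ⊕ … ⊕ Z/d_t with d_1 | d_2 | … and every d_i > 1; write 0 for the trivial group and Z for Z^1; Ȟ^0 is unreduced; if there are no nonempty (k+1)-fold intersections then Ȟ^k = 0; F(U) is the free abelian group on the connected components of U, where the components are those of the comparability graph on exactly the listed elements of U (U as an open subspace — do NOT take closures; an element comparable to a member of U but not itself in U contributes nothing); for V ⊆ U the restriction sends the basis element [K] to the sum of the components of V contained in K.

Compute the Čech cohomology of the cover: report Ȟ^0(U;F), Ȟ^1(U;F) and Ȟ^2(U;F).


Ȟ^0(U;F) ≅ Z, Ȟ^1(U;F) ≅ Z^2, Ȟ^2(U;F) ≅ 0

nonempty intersections:
  A1={{s},{u},{p,u},{q,s},{r,u},{s,t},{u,v},{p,u,v},{q,s,t}} A2={{r},{s},{v},{p,r},{p,v},{q,r},{q,s},{r,t},{r,u},{r,v},{s,t},{t,v},{u,v},{p,r,v},{p,u,v},{q,s,t},{r,t,v}} A3={{p},{p,r},{p,t},{p,u},{p,v},{p,r,v},{p,u,v}} A4={{r},{v},{p,r},{p,v},{q,r},{r,t},{r,u},{r,v},{t,v},{u,v},{p,r,v},{p,u,v},{r,t,v}} A5={{p},{s},{t},{p,r},{p,t},{p,u},{p,v},{q,s},{q,t},{r,t},{s,t},{t,v},{p,r,v},{p,u,v},{q,s,t},{r,t,v}} A6={{q},{r},{t},{p,r},{p,t},{q,r},{q,s},{q,t},{r,t},{r,u},{r,v},{s,t},{t,v},{p,r,v},{q,s,t},{r,t,v}}
  A12={{s},{q,s},{r,u},{s,t},{u,v},{p,u,v},{q,s,t}} A13={{p,u},{p,u,v}} A14={{r,u},{u,v},{p,u,v}} A15={{s},{p,u},{q,s},{s,t},{p,u,v},{q,s,t}} A16={{q,s},{r,u},{s,t},{q,s,t}} A23={{p,r},{p,v},{p,r,v},{p,u,v}} A24={{r},{v},{p,r},{p,v},{q,r},{r,t},{r,u},{r,v},{t,v},{u,v},{p,r,v},{p,u,v},{r,t,v}} A25={{s},{p,r},{p,v},{q,s},{r,t},{s,t},{t,v},{p,r,v},{p,u,v},{q,s,t},{r,t,v}} A26={{r},{p,r},{q,r},{q,s},{r,t},{r,u},{r,v},{s,t},{t,v},{p,r,v},{q,s,t},{r,t,v}} A34={{p,r},{p,v},{p,r,v},{p,u,v}} A35={{p},{p,r},{p,t},{p,u},{p,v},{p,r,v},{p,u,v}} A36={{p,r},{p,t},{p,r,v}} A45={{p,r},{p,v},{r,t},{t,v},{p,r,v},{p,u,v},{r,t,v}} A46={{r},{p,r},{q,r},{r,t},{r,u},{r,v},{t,v},{p,r,v},{r,t,v}} A56={{t},{p,r},{p,t},{q,s},{q,t},{r,t},{s,t},{t,v},{p,r,v},{q,s,t},{r,t,v}}
  A123={{p,u,v}} A124={{r,u},{u,v},{p,u,v}} A125={{s},{q,s},{s,t},{p,u,v},{q,s,t}} A126={{q,s},{r,u},{s,t},{q,s,t}} A134={{p,u,v}} A135={{p,u},{p,u,v}} A145={{p,u,v}} A146={{r,u}} A156={{q,s},{s,t},{q,s,t}} A234={{p,r},{p,v},{p,r,v},{p,u,v}} A235={{p,r},{p,v},{p,r,v},{p,u,v}} A236={{p,r},{p,r,v}} A245={{p,r},{p,v},{r,t},{t,v},{p,r,v},{p,u,v},{r,t,v}} A246={{r},{p,r},{q,r},{r,t},{r,u},{r,v},{t,v},{p,r,v},{r,t,v}} A256={{p,r},{q,s},{r,t},{s,t},{t,v},{p,r,v},{q,s,t},{r,t,v}} A345={{p,r},{p,v},{p,r,v},{p,u,v}} A346={{p,r},{p,r,v}} A356={{p,r},{p,t},{p,r,v}} A456={{p,r},{r,t},{t,v},{p,r,v},{r,t,v}}
  A1234={{p,u,v}} A1235={{p,u,v}} A1245={{p,u,v}} A1246={{r,u}} A1256={{q,s},{s,t},{q,s,t}} A1345={{p,u,v}} A2345={{p,r},{p,v},{p,r,v},{p,u,v}} A2346={{p,r},{p,r,v}} A2356={{p,r},{p,r,v}} A2456={{p,r},{r,t},{t,v},{p,r,v},{r,t,v}} A3456={{p,r},{p,r,v}}
  A12345={{p,u,v}} A23456={{p,r},{p,r,v}}
components per intersection:
  A1: {{s},{q,s},{s,t},{q,s,t}} {{u},{p,u},{r,u},{u,v},{p,u,v}}
  A2: {{r},{v},{p,r},{p,v},{q,r},{r,t},{r,u},{r,v},{t,v},{u,v},{p,r,v},{p,u,v},{r,t,v}} {{s},{q,s},{s,t},{q,s,t}}
  A3: {{p},{p,r},{p,t},{p,u},{p,v},{p,r,v},{p,u,v}}
  A4: {{r},{v},{p,r},{p,v},{q,r},{r,t},{r,u},{r,v},{t,v},{u,v},{p,r,v},{p,u,v},{r,t,v}}
  A5: {{p},{s},{t},{p,r},{p,t},{p,u},{p,v},{q,s},{q,t},{r,t},{s,t},{t,v},{p,r,v},{p,u,v},{q,s,t},{r,t,v}}
  A6: {{q},{r},{t},{p,r},{p,t},{q,r},{q,s},{q,t},{r,t},{r,u},{r,v},{s,t},{t,v},{p,r,v},{q,s,t},{r,t,v}}
  A12: {{s},{q,s},{s,t},{q,s,t}} {{r,u}} {{u,v},{p,u,v}}
  A13: {{p,u},{p,u,v}}
  A14: {{r,u}} {{u,v},{p,u,v}}
  A15: {{s},{q,s},{s,t},{q,s,t}} {{p,u},{p,u,v}}
  A16: {{q,s},{s,t},{q,s,t}} {{r,u}}
  A23: {{p,r},{p,v},{p,r,v},{p,u,v}}
  A24: {{r},{v},{p,r},{p,v},{q,r},{r,t},{r,u},{r,v},{t,v},{u,v},{p,r,v},{p,u,v},{r,t,v}}
  A25: {{s},{q,s},{s,t},{q,s,t}} {{p,r},{p,v},{p,r,v},{p,u,v}} {{r,t},{t,v},{r,t,v}}
  A26: {{r},{p,r},{q,r},{r,t},{r,u},{r,v},{t,v},{p,r,v},{r,t,v}} {{q,s},{s,t},{q,s,t}}
  A34: {{p,r},{p,v},{p,r,v},{p,u,v}}
  A35: {{p},{p,r},{p,t},{p,u},{p,v},{p,r,v},{p,u,v}}
  A36: {{p,r},{p,r,v}} {{p,t}}
  A45: {{p,r},{p,v},{p,r,v},{p,u,v}} {{r,t},{t,v},{r,t,v}}
  A46: {{r},{p,r},{q,r},{r,t},{r,u},{r,v},{t,v},{p,r,v},{r,t,v}}
  A56: {{t},{p,t},{q,s},{q,t},{r,t},{s,t},{t,v},{q,s,t},{r,t,v}} {{p,r},{p,r,v}}
  A123: {{p,u,v}}
  A124: {{r,u}} {{u,v},{p,u,v}}
  A125: {{s},{q,s},{s,t},{q,s,t}} {{p,u,v}}
  A126: {{q,s},{s,t},{q,s,t}} {{r,u}}
  A134: {{p,u,v}}
  A135: {{p,u},{p,u,v}}
  A145: {{p,u,v}}
  A146: {{r,u}}
  A156: {{q,s},{s,t},{q,s,t}}
  A234: {{p,r},{p,v},{p,r,v},{p,u,v}}
  A235: {{p,r},{p,v},{p,r,v},{p,u,v}}
  A236: {{p,r},{p,r,v}}
  A245: {{p,r},{p,v},{p,r,v},{p,u,v}} {{r,t},{t,v},{r,t,v}}
  A246: {{r},{p,r},{q,r},{r,t},{r,u},{r,v},{t,v},{p,r,v},{r,t,v}}
  A256: {{p,r},{p,r,v}} {{q,s},{s,t},{q,s,t}} {{r,t},{t,v},{r,t,v}}
  A345: {{p,r},{p,v},{p,r,v},{p,u,v}}
  A346: {{p,r},{p,r,v}}
  A356: {{p,r},{p,r,v}} {{p,t}}
  A456: {{p,r},{p,r,v}} {{r,t},{t,v},{r,t,v}}
  A1234: {{p,u,v}}
  A1235: {{p,u,v}}
  A1245: {{p,u,v}}
  A1246: {{r,u}}
  A1256: {{q,s},{s,t},{q,s,t}}
  A1345: {{p,u,v}}
  A2345: {{p,r},{p,v},{p,r,v},{p,u,v}}
  A2346: {{p,r},{p,r,v}}
  A2356: {{p,r},{p,r,v}}
  A2456: {{p,r},{p,r,v}} {{r,t},{t,v},{r,t,v}}
  A3456: {{p,r},{p,r,v}}
  A12345: {{p,u,v}}
  A23456: {{p,r},{p,r,v}}
C dims 8,26,27,12; δ0: rk 7, SNF 1^7; δ1: rk 17, SNF 1^17; δ2: rk 10, SNF 1^10
Ȟ^0: (8−7)−0=1 ⇒ Z
Ȟ^1: (26−17)−7=2 ⇒ Z^2
Ȟ^2: (27−10)−17=0 ⇒ 0


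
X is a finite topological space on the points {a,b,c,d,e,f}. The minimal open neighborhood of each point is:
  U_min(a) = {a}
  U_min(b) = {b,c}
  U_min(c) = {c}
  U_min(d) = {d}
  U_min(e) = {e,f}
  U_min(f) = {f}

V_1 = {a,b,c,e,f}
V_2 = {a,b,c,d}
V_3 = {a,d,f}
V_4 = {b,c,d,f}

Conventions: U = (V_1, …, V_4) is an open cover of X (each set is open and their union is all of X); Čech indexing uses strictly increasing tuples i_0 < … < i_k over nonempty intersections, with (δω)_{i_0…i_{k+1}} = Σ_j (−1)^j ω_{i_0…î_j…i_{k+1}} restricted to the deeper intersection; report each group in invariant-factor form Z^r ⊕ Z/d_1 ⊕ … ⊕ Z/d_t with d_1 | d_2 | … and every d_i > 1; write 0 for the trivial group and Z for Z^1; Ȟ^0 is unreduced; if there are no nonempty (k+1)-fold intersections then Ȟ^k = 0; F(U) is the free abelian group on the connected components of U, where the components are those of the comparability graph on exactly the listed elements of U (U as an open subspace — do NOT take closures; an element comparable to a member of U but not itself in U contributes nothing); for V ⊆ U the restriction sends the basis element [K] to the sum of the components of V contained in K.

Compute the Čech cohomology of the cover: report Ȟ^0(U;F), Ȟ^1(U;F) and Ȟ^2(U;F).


nerve of the cover:
  V12={a,b,c} V13={a,f} V14={b,c,f} V23={a,d} V24={b,c,d} V34={d,f}
  V123={a} V124={b,c} V134={f} V234={d}
components per intersection:
  V1: {a} {b,c} {e,f}
  V2: {a} {b,c} {d}
  V3: {a} {d} {f}
  V4: {b,c} {d} {f}
  V12: {a} {b,c}
  V13: {a} {f}
  V14: {b,c} {f}
  V23: {a} {d}
  V24: {b,c} {d}
  V34: {d} {f}
  V123: {a}
  V124: {b,c}
  V134: {f}
  V234: {d}
C dims 12,12,4; δ0: rk 8, SNF 1^8; δ1: rk 4, SNF 1^4
Ȟ^0 = (12 − 8) − 0 = 4, so Ȟ^0 ≅ Z^4
Ȟ^1 = (12 − 4) − 8 = 0, so Ȟ^1 ≅ 0
Ȟ^2 = (4 − 0) − 4 = 0, so Ȟ^2 ≅ 0

Ȟ^0 ≅ Z^4, Ȟ^1 ≅ 0, Ȟ^2 ≅ 0


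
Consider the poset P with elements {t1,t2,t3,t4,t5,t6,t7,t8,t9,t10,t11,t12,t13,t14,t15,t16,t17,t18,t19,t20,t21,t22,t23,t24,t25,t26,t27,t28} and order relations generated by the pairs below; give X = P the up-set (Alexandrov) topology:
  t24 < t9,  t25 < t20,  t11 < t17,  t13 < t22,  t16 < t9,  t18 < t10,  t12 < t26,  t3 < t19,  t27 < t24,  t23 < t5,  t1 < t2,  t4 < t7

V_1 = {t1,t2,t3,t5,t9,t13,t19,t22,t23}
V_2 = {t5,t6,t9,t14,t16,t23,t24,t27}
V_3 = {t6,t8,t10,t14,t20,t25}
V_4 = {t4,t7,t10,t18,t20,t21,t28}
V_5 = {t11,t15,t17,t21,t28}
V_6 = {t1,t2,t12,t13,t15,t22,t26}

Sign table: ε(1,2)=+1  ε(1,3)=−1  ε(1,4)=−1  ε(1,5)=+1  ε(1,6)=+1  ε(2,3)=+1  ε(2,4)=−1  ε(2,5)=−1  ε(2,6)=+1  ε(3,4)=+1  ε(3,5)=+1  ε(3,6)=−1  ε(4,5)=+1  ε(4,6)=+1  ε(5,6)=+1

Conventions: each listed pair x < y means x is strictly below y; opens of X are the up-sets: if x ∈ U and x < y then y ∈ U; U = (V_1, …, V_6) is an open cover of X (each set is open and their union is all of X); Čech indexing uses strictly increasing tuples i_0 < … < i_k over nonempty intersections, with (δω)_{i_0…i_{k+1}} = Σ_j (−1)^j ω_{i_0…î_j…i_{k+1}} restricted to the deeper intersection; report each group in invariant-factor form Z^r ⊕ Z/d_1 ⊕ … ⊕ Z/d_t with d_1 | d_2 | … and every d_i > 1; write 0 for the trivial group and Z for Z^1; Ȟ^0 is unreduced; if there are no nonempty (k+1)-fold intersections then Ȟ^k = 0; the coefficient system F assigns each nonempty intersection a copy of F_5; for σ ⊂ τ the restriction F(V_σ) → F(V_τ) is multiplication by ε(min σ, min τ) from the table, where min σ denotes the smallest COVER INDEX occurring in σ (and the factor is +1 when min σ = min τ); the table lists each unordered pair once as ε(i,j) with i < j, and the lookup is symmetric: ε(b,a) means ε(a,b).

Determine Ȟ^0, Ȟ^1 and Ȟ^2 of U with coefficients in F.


nerve of the cover:
  V12={t5,t9,t23} V16={t1,t2,t13,t22} V23={t6,t14} V34={t10,t20} V45={t21,t28} V56={t15}
C dims 6,6; δ0: rk_F5 5
Ȟ^0 = (6 − 5) − 0 = 1, so Ȟ^0 ≅ Z/5
Ȟ^1 = (6 − 0) − 5 = 1, so Ȟ^1 ≅ Z/5
Ȟ^2 = (0 − 0) − 0 = 0, so Ȟ^2 ≅ 0

Ȟ^0 = Z/5; Ȟ^1 = Z/5; Ȟ^2 = 0


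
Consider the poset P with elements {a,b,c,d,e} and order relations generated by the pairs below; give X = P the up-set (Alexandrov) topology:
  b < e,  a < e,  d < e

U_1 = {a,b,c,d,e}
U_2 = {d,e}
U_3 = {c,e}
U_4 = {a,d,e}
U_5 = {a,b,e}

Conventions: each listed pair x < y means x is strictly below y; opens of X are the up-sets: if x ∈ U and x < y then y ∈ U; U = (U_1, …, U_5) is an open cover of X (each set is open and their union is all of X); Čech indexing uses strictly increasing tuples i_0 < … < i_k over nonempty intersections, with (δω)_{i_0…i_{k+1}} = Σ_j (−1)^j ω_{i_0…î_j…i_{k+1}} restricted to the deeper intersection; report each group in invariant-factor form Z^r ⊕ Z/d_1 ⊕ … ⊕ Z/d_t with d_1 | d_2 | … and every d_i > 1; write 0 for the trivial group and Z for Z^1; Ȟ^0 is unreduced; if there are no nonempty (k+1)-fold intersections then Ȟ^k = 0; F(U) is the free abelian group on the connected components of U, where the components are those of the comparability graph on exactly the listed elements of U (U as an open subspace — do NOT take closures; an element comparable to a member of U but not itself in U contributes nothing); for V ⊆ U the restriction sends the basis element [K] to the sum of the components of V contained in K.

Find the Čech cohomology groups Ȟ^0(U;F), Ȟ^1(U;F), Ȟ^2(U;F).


Ȟ^0 ≅ Z^2,  Ȟ^1 ≅ 0,  Ȟ^2 ≅ 0

nonempty overlaps:
  U12={d,e} U13={c,e} U14={a,d,e} U15={a,b,e} U23={e} U24={d,e} U25={e} U34={e} U35={e} U45={a,e}
  U123={e} U124={d,e} U125={e} U134={e} U135={e} U145={a,e} U234={e} U235={e} U245={e} U345={e}
  U1234={e} U1235={e} U1245={e} U1345={e} U2345={e}
  U12345={e}
components per intersection:
  U1: {a,b,d,e} {c}
  U2: {d,e}
  U3: {c} {e}
  U4: {a,d,e}
  U5: {a,b,e}
  U12: {d,e}
  U13: {c} {e}
  U14: {a,d,e}
  U15: {a,b,e}
  U23: {e}
  U24: {d,e}
  U25: {e}
  U34: {e}
  U35: {e}
  U45: {a,e}
  U123: {e}
  U124: {d,e}
  U125: {e}
  U134: {e}
  U135: {e}
  U145: {a,e}
  U234: {e}
  U235: {e}
  U245: {e}
  U345: {e}
  U1234: {e}
  U1235: {e}
  U1245: {e}
  U1345: {e}
  U2345: {e}
  U12345: {e}
C dims 7,11,10,5; δ0: rk 5, SNF 1^5; δ1: rk 6, SNF 1^6; δ2: rk 4, SNF 1^4
degree 0: 7−5−0 = 2 → Ȟ^0 ≅ Z^2
degree 1: 11−6−5 = 0 → Ȟ^1 ≅ 0
degree 2: 10−4−6 = 0 → Ȟ^2 ≅ 0


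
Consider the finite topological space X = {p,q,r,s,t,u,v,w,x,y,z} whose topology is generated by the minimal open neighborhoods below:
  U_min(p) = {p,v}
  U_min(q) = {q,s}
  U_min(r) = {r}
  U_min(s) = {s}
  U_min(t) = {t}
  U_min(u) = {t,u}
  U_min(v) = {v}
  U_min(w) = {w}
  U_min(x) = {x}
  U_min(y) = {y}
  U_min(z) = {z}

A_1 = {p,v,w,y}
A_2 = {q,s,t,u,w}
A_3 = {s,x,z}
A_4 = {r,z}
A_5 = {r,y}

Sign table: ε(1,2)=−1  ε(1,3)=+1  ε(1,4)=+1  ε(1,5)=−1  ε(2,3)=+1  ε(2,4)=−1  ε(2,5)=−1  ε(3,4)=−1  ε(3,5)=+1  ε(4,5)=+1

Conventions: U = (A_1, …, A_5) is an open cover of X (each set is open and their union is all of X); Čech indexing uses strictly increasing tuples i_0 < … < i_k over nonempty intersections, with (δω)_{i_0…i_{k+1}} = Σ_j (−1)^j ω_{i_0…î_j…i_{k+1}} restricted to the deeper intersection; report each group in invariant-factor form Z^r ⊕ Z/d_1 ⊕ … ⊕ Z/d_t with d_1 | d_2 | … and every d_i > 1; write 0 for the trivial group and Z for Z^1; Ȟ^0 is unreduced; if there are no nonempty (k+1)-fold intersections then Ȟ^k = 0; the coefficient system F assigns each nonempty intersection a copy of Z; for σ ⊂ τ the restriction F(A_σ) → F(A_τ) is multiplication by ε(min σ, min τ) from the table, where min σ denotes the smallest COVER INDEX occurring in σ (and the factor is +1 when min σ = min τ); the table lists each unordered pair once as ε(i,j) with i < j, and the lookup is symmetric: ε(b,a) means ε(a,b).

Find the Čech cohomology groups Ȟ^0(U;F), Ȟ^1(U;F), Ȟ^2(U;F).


Ȟ^0(U;F) ≅ 0,  Ȟ^1(U;F) ≅ Z/2,  Ȟ^2(U;F) ≅ 0

cover nerve:
  A12={w} A15={y} A23={s} A34={z} A45={r}
C dims 5,5; δ0: rk 5, SNF 1^4·2
Ȟ^0: (5−5)−0=0 ⇒ 0
Ȟ^1: (5−0)−5=0 plus torsion [2] ⇒ Z/2
Ȟ^2: (0−0)−0=0 ⇒ 0


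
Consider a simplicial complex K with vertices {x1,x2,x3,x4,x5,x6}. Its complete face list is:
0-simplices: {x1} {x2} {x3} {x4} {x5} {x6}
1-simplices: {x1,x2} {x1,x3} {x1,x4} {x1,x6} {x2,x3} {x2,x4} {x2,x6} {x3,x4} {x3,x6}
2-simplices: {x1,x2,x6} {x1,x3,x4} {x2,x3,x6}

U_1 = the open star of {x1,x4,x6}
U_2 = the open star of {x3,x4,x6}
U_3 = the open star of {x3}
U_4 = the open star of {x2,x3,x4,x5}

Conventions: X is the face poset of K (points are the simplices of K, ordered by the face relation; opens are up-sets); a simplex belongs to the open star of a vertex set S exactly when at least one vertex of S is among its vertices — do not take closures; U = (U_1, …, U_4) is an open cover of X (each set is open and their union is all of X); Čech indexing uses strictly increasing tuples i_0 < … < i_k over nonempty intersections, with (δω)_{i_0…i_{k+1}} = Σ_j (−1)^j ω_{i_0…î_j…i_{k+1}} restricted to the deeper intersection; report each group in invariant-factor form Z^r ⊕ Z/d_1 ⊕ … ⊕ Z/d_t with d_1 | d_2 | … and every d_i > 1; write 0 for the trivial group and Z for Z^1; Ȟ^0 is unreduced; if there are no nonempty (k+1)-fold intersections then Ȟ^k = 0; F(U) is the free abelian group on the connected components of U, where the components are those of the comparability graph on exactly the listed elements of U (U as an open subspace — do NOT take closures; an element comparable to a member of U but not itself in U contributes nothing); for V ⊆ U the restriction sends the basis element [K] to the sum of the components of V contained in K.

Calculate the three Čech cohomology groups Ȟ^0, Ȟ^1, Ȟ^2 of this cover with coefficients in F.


Ȟ^0(U;F) ≅ Z^2, Ȟ^1(U;F) ≅ Z, Ȟ^2(U;F) ≅ 0

nerve of the cover:
  U1={{x1},{x4},{x6},{x1,x2},{x1,x3},{x1,x4},{x1,x6},{x2,x4},{x2,x6},{x3,x4},{x3,x6},{x1,x2,x6},{x1,x3,x4},{x2,x3,x6}} U2={{x3},{x4},{x6},{x1,x3},{x1,x4},{x1,x6},{x2,x3},{x2,x4},{x2,x6},{x3,x4},{x3,x6},{x1,x2,x6},{x1,x3,x4},{x2,x3,x6}} U3={{x3},{x1,x3},{x2,x3},{x3,x4},{x3,x6},{x1,x3,x4},{x2,x3,x6}} U4={{x2},{x3},{x4},{x5},{x1,x2},{x1,x3},{x1,x4},{x2,x3},{x2,x4},{x2,x6},{x3,x4},{x3,x6},{x1,x2,x6},{x1,x3,x4},{x2,x3,x6}}
  U12={{x4},{x6},{x1,x3},{x1,x4},{x1,x6},{x2,x4},{x2,x6},{x3,x4},{x3,x6},{x1,x2,x6},{x1,x3,x4},{x2,x3,x6}} U13={{x1,x3},{x3,x4},{x3,x6},{x1,x3,x4},{x2,x3,x6}} U14={{x4},{x1,x2},{x1,x3},{x1,x4},{x2,x4},{x2,x6},{x3,x4},{x3,x6},{x1,x2,x6},{x1,x3,x4},{x2,x3,x6}} U23={{x3},{x1,x3},{x2,x3},{x3,x4},{x3,x6},{x1,x3,x4},{x2,x3,x6}} U24={{x3},{x4},{x1,x3},{x1,x4},{x2,x3},{x2,x4},{x2,x6},{x3,x4},{x3,x6},{x1,x2,x6},{x1,x3,x4},{x2,x3,x6}} U34={{x3},{x1,x3},{x2,x3},{x3,x4},{x3,x6},{x1,x3,x4},{x2,x3,x6}}
  U123={{x1,x3},{x3,x4},{x3,x6},{x1,x3,x4},{x2,x3,x6}} U124={{x4},{x1,x3},{x1,x4},{x2,x4},{x2,x6},{x3,x4},{x3,x6},{x1,x2,x6},{x1,x3,x4},{x2,x3,x6}} U134={{x1,x3},{x3,x4},{x3,x6},{x1,x3,x4},{x2,x3,x6}} U234={{x3},{x1,x3},{x2,x3},{x3,x4},{x3,x6},{x1,x3,x4},{x2,x3,x6}}
  U1234={{x1,x3},{x3,x4},{x3,x6},{x1,x3,x4},{x2,x3,x6}}
components per intersection:
  U1: {{x1},{x4},{x6},{x1,x2},{x1,x3},{x1,x4},{x1,x6},{x2,x4},{x2,x6},{x3,x4},{x3,x6},{x1,x2,x6},{x1,x3,x4},{x2,x3,x6}}
  U2: {{x3},{x4},{x6},{x1,x3},{x1,x4},{x1,x6},{x2,x3},{x2,x4},{x2,x6},{x3,x4},{x3,x6},{x1,x2,x6},{x1,x3,x4},{x2,x3,x6}}
  U3: {{x3},{x1,x3},{x2,x3},{x3,x4},{x3,x6},{x1,x3,x4},{x2,x3,x6}}
  U4: {{x2},{x3},{x4},{x1,x2},{x1,x3},{x1,x4},{x2,x3},{x2,x4},{x2,x6},{x3,x4},{x3,x6},{x1,x2,x6},{x1,x3,x4},{x2,x3,x6}} {{x5}}
  U12: {{x4},{x1,x3},{x1,x4},{x2,x4},{x3,x4},{x1,x3,x4}} {{x6},{x1,x6},{x2,x6},{x3,x6},{x1,x2,x6},{x2,x3,x6}}
  U13: {{x1,x3},{x3,x4},{x1,x3,x4}} {{x3,x6},{x2,x3,x6}}
  U14: {{x4},{x1,x3},{x1,x4},{x2,x4},{x3,x4},{x1,x3,x4}} {{x1,x2},{x2,x6},{x3,x6},{x1,x2,x6},{x2,x3,x6}}
  U23: {{x3},{x1,x3},{x2,x3},{x3,x4},{x3,x6},{x1,x3,x4},{x2,x3,x6}}
  U24: {{x3},{x4},{x1,x3},{x1,x4},{x2,x3},{x2,x4},{x2,x6},{x3,x4},{x3,x6},{x1,x2,x6},{x1,x3,x4},{x2,x3,x6}}
  U34: {{x3},{x1,x3},{x2,x3},{x3,x4},{x3,x6},{x1,x3,x4},{x2,x3,x6}}
  U123: {{x1,x3},{x3,x4},{x1,x3,x4}} {{x3,x6},{x2,x3,x6}}
  U124: {{x4},{x1,x3},{x1,x4},{x2,x4},{x3,x4},{x1,x3,x4}} {{x2,x6},{x3,x6},{x1,x2,x6},{x2,x3,x6}}
  U134: {{x1,x3},{x3,x4},{x1,x3,x4}} {{x3,x6},{x2,x3,x6}}
  U234: {{x3},{x1,x3},{x2,x3},{x3,x4},{x3,x6},{x1,x3,x4},{x2,x3,x6}}
  U1234: {{x1,x3},{x3,x4},{x1,x3,x4}} {{x3,x6},{x2,x3,x6}}
C dims 5,9,7,2; δ0: rk 3, SNF 1^3; δ1: rk 5, SNF 1^5; δ2: rk 2, SNF 1^2
Ȟ^0 = (5 − 3) − 0 = 2, so Ȟ^0 ≅ Z^2
Ȟ^1 = (9 − 5) − 3 = 1, so Ȟ^1 ≅ Z
Ȟ^2 = (7 − 2) − 5 = 0, so Ȟ^2 ≅ 0
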